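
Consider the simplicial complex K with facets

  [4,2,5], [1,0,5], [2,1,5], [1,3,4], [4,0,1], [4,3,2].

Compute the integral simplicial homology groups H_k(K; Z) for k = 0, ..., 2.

H_0 = Z,  H_1 = Z,  H_2 = 0.

Take the total order 0 < 1 < 2 < 3 < 4 < 5 on the vertex set. Then K (dimension 2) consists of the simplices:

  0-simplices (6): [0], [1], [2], [3], [4], [5]
  1-simplices (12): [0,1], [0,4], [0,5], [1,2], [1,3], [1,4], [1,5], [2,3], [2,4], [2,5], [3,4], [4,5]
  2-simplices (6): [0,1,4], [0,1,5], [1,2,5], [1,3,4], [2,3,4], [2,4,5]

giving chain groups C_0 ≅ Z^6, C_1 ≅ Z^12, C_2 ≅ Z^6.

The boundary map ∂_1: C_1 → C_0 sends each edge [p,q] (with p < q) to q − p. For instance
  ∂[1,3] = [3] − [1].
This gives a 6×12 integer matrix of rank 5; reducing to Smith normal form yields diagonal entries (1,1,1,1,1).

The boundary map ∂_2: C_2 → C_1 maps a triangle to the signed sum of its edges. For instance
  ∂[2,4,5] = [4,5] − [2,5] + [2,4],
  ∂[0,1,4] = [1,4] − [0,4] + [0,1].
The 12×6 boundary matrix has rank 6 and Smith normal form diag(1,1,1,1,1,1).

Computing H_k = (kernel of ∂_k) / (image of ∂_{k+1}):

  H_0: rank C_0 − rank ∂_1 = 6 − 5 = 1, and the invariant factors of ∂_1 are all 1, so H_0 ≅ Z.
  H_1: rank ker ∂_1 − rank ∂_2 = (12 − 5) − 6 = 1, and the invariant factors of ∂_2 are all 1, so H_1 ≅ Z.
  H_2: rank ker ∂_2 − rank ∂_3 = (6 − 6) − 0 = 0, and there is no ∂_3, so H_2 ≅ 0.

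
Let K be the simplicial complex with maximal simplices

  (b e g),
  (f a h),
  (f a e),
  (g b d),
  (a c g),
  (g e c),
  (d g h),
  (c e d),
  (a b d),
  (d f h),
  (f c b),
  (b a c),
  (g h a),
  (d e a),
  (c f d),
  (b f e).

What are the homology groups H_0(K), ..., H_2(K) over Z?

Take the total order a < b < c < d < e < f < g < h on the vertex set. Then K (dimension 2) consists of the simplices:

  0-simplices (8): a, b, c, d, e, f, g, h
  1-simplices (24): ab, ac, ad, ae, af, ag, ah, bc, bd, be, bf, bg, cd, ce, cf, cg, de, df, dg, dh, ef, eg, fh, gh
  2-simplices (16): abc, abd, acg, ade, aef, afh, agh, bcf, bdg, bef, beg, cde, cdf, ceg, dfh, dgh

so the chain groups are C_0 ≅ Z^8, C_1 ≅ Z^24, C_2 ≅ Z^16.

∂_1: C_1 → C_0 is given by ∂[p,q] = [q] − [p]. For instance
  ∂bc = c − b.
As a 8×24 matrix over Z this has rank 7, with invariant factors (1,1,1,1,1,1,1).

∂_2: C_2 → C_1 acts by ∂[p,q,r] = [q,r] − [p,r] + [p,q]. For instance
  ∂ceg = eg − cg + ce,
  ∂bdg = dg − bg + bd.
The resulting 24×16 matrix has rank 15, and its Smith normal form has invariant factors (1,1,1,1,1,1,1,1,1,1,1,1,1,1,1).

From H_k ≅ ker(∂_k) / im(∂_{k+1}) we obtain:

  H_0: rank C_0 − rank ∂_1 = 8 − 7 = 1, and the invariant factors of ∂_1 are all 1, so H_0 ≅ Z.
  H_1: rank ker ∂_1 − rank ∂_2 = (24 − 7) − 15 = 2, and the invariant factors of ∂_2 are all 1, so H_1 ≅ Z^2.
  H_2: rank ker ∂_2 − rank ∂_3 = (16 − 15) − 0 = 1, and there is no ∂_3, so H_2 ≅ Z.

H_0 ≅ Z,  H_1 ≅ Z^2,  H_2 ≅ Z.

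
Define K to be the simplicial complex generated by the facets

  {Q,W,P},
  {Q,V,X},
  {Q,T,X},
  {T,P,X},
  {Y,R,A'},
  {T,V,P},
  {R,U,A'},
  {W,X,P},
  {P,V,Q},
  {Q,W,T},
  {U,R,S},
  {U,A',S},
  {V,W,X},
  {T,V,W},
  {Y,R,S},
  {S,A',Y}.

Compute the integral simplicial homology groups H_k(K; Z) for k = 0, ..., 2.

H_0 ≅ Z^2,  H_1 ≅ Z/2,  H_2 ≅ Z.

Order the vertices as P < Q < R < S < T < U < V < W < X < Y < A'. Listing each simplex with vertices in this order, K has dimension 2 with simplices:

  0-simplices (11): [P], [Q], [R], [S], [T], [U], [V], [W], [X], [Y], [A']
  1-simplices (24): (24 of them)
  2-simplices (16): [P,Q,V], [P,Q,W], [P,T,V], [P,T,X], [P,W,X], [Q,T,W], [Q,T,X], [Q,V,X], [R,S,U], [R,S,Y], [R,U,A'], [R,Y,A'], [S,U,A'], [S,Y,A'], [T,V,W], [V,W,X]

so the chain groups are C_0 ≅ Z^11, C_1 ≅ Z^24, C_2 ≅ Z^16.

∂_1: C_1 → C_0 sends each edge [p,q] (with p < q) to q − p. For instance
  ∂[S,U] = [U] − [S].
The resulting 11×24 matrix has rank 9, and its Smith normal form has invariant factors (1,1,1,1,1,1,1,1,1).

Boundary ∂_2: C_2 → C_1 maps a triangle to the signed sum of its edges. For instance
  ∂[T,V,W] = [V,W] − [T,W] + [T,V],
  ∂[R,S,Y] = [S,Y] − [R,Y] + [R,S].
The 24×16 boundary matrix has rank 15 and Smith normal form diag(1,1,1,1,1,1,1,1,1,1,1,1,1,1,2).

Now H_k = ker ∂_k / im ∂_{k+1}, so:

  H_0: rank C_0 − rank ∂_1 = 11 − 9 = 2, and the invariant factors of ∂_1 are all 1, so H_0 ≅ Z^2.
  H_1: rank ker ∂_1 − rank ∂_2 = (24 − 9) − 15 = 0, and ∂_2 has invariant factor 2 > 1, so H_1 ≅ Z/2.
  H_2: rank ker ∂_2 − rank ∂_3 = (16 − 15) − 0 = 1, and there is no ∂_3, so H_2 ≅ Z.

(K is a triangulation of the disjoint union of the 2-sphere S^2 and the real projective plane RP^2.)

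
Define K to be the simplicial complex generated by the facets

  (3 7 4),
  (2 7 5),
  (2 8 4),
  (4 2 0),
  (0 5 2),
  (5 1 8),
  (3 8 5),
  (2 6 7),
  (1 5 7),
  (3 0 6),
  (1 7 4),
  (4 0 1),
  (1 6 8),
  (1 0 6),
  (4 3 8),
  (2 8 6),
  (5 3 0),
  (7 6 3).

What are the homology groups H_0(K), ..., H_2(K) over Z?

H_0 ≅ Z,  H_1 ≅ Z^2,  H_2 ≅ Z.

Take the total order 0 < 1 < 2 < 3 < 4 < 5 < 6 < 7 < 8 on the vertex set. Then K (dimension 2) consists of the simplices:

  0-simplices (9): [0], [1], [2], [3], [4], [5], [6], [7], [8]
  1-simplices (27): (27 of them)
  2-simplices (18): [0,1,4], [0,1,6], [0,2,4], [0,2,5], [0,3,5], [0,3,6], [1,4,7], [1,5,7], [1,5,8], [1,6,8], [2,4,8], [2,5,7], [2,6,7], [2,6,8], [3,4,7], [3,4,8], [3,5,8], [3,6,7]

so the chain groups are C_0 ≅ Z^9, C_1 ≅ Z^27, C_2 ≅ Z^18.

∂_1: C_1 → C_0 maps an edge to its endpoints' difference, ∂[p,q] = q − p. For instance
  ∂[2,6] = [6] − [2].
This gives a 9×27 integer matrix of rank 8; reducing to Smith normal form yields diagonal entries (1,1,1,1,1,1,1,1).

The boundary map ∂_2: C_2 → C_1 sends each 2-simplex [p,q,r] to [q,r] − [p,r] + [p,q]. For instance
  ∂[3,5,8] = [5,8] − [3,8] + [3,5],
  ∂[2,6,8] = [6,8] − [2,8] + [2,6].
As a 27×18 matrix over Z this has rank 17, with invariant factors (1,1,1,1,1,1,1,1,1,1,1,1,1,1,1,1,1).

Reading off H_k = ker ∂_k / im ∂_{k+1}:

  H_0: rank C_0 − rank ∂_1 = 9 − 8 = 1, and the invariant factors of ∂_1 are all 1, so H_0 = Z.
  H_1: rank ker ∂_1 − rank ∂_2 = (27 − 8) − 17 = 2, and the invariant factors of ∂_2 are all 1, so H_1 = Z^2.
  H_2: rank ker ∂_2 − rank ∂_3 = (18 − 17) − 0 = 1, and there is no ∂_3, so H_2 = Z.

As a check, the Euler characteristic is 9 − 27 + 18 = 0, which agrees with 1 − 2 + 1 = 0.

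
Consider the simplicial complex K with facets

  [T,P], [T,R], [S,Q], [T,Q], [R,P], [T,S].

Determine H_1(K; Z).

We work with the vertex ordering P < Q < R < S < T. The simplices of K, each written with vertices in increasing order, are:

  0-simplices (5): P, Q, R, S, T
  1-simplices (6): PR, PT, QS, QT, RT, ST

Hence C_0 ≅ Z^5, C_1 ≅ Z^6.

∂_1: C_1 → C_0 maps an edge to its endpoints' difference, ∂[p,q] = q − p. For instance
  ∂QT = T − Q.
The resulting 5×6 matrix has rank 4, and its Smith normal form has invariant factors (1,1,1,1).

Now H_k = ker ∂_k / im ∂_{k+1}, so:

  H_1: rank ker ∂_1 − rank ∂_2 = (6 − 4) − 0 = 2, and there is no ∂_2, so H_1 ≅ Z^2.

(K is a triangulation of a wedge of 2 circles.)

H_1 = Z^2.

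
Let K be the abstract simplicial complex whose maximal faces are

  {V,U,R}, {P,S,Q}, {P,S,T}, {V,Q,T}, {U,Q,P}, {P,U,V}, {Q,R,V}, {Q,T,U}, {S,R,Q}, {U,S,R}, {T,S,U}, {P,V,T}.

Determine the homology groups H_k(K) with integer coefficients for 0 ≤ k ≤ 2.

H_0 = Z,  H_1 = Z/2,  H_2 = 0.

Order the vertices as P < Q < R < S < T < U < V. Listing each simplex with vertices in this order, K has dimension 2 with simplices:

  0-simplices (7): P, Q, R, S, T, U, V
  1-simplices (18): PQ, PS, PT, PU, PV, QR, QS, QT, QU, QV, RS, RU, RV, ST, SU, TU, TV, UV
  2-simplices (12): PQS, PQU, PST, PTV, PUV, QRS, QRV, QTU, QTV, RSU, RUV, STU

so the chain groups are C_0 ≅ Z^7, C_1 ≅ Z^18, C_2 ≅ Z^12.

Boundary ∂_1: C_1 → C_0 maps an edge to its endpoints' difference, ∂[p,q] = q − p.
The 7×18 boundary matrix has rank 6 and Smith normal form diag(1,1,1,1,1,1).

The boundary map ∂_2: C_2 → C_1 acts by ∂[p,q,r] = [q,r] − [p,r] + [p,q]. For instance
  ∂PST = ST − PT + PS,
  ∂QRV = RV − QV + QR.
The resulting 18×12 matrix has rank 12, and its Smith normal form has invariant factors (1,1,1,1,1,1,1,1,1,1,1,2).

Reading off H_k = ker ∂_k / im ∂_{k+1}:

  H_0: rank C_0 − rank ∂_1 = 7 − 6 = 1, and the invariant factors of ∂_1 are all 1, so H_0 ≅ Z.
  H_1: rank ker ∂_1 − rank ∂_2 = (18 − 6) − 12 = 0, and ∂_2 has invariant factor 2 > 1, so H_1 ≅ Z/2.
  H_2: rank ker ∂_2 − rank ∂_3 = (12 − 12) − 0 = 0, and there is no ∂_3, so H_2 ≅ 0.

(K is a triangulation of the real projective plane RP^2.)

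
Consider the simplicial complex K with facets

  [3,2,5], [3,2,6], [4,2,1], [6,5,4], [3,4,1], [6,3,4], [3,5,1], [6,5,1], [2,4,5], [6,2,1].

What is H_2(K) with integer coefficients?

H_2 = 0.

Order the vertices as 1 < 2 < 3 < 4 < 5 < 6. Listing each simplex with vertices in this order, K has dimension 2 with simplices:

  0-simplices (6): [1], [2], [3], [4], [5], [6]
  1-simplices (15): [1,2], [1,3], [1,4], [1,5], [1,6], [2,3], [2,4], [2,5], [2,6], [3,4], [3,5], [3,6], [4,5], [4,6], [5,6]
  2-simplices (10): [1,2,4], [1,2,6], [1,3,4], [1,3,5], [1,5,6], [2,3,5], [2,3,6], [2,4,5], [3,4,6], [4,5,6]

so the chain groups are C_0 ≅ Z^6, C_1 ≅ Z^15, C_2 ≅ Z^10.

Boundary ∂_1: C_1 → C_0 maps an edge to its endpoints' difference, ∂[p,q] = q − p.
As a 6×15 matrix over Z this has rank 5, with invariant factors (1,1,1,1,1).

∂_2: C_2 → C_1 maps a triangle to the signed sum of its edges. For instance
  ∂[1,5,6] = [5,6] − [1,6] + [1,5],
  ∂[1,2,6] = [2,6] − [1,6] + [1,2].
This gives a 15×10 integer matrix of rank 10; reducing to Smith normal form yields diagonal entries (1,1,1,1,1,1,1,1,1,2).

Now H_k = ker ∂_k / im ∂_{k+1}, so:

  H_2: rank ker ∂_2 − rank ∂_3 = (10 − 10) − 0 = 0, and there is no ∂_3, so H_2 ≅ 0.

(K is a triangulation of the real projective plane RP^2.)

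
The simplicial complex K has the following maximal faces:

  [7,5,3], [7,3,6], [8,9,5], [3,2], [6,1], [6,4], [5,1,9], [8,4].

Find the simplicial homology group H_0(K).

Order the vertices as 1 < 2 < 3 < 4 < 5 < 6 < 7 < 8 < 9. Listing each simplex with vertices in this order, K has dimension 2 with simplices:

  0-simplices (9): [1], [2], [3], [4], [5], [6], [7], [8], [9]
  1-simplices (14): [1,5], [1,6], [1,9], [2,3], [3,5], [3,6], [3,7], [4,6], [4,8], [5,7], [5,8], [5,9], [6,7], [8,9]
  2-simplices (4): [1,5,9], [3,5,7], [3,6,7], [5,8,9]

so the chain groups are C_0 ≅ Z^9, C_1 ≅ Z^14, C_2 ≅ Z^4.

The boundary map ∂_1: C_1 → C_0 maps an edge to its endpoints' difference, ∂[p,q] = q − p. For instance
  ∂[2,3] = [3] − [2].
The 9×14 boundary matrix has rank 8 and Smith normal form diag(1,1,1,1,1,1,1,1).

The boundary map ∂_2: C_2 → C_1 sends each 2-simplex [p,q,r] to [q,r] − [p,r] + [p,q]. For instance
  ∂[1,5,9] = [5,9] − [1,9] + [1,5],
  ∂[3,5,7] = [5,7] − [3,7] + [3,5].
The 14×4 boundary matrix has rank 4 and Smith normal form diag(1,1,1,1).

Reading off H_k = ker ∂_k / im ∂_{k+1}:

  H_0: rank C_0 − rank ∂_1 = 9 − 8 = 1, and the invariant factors of ∂_1 are all 1, so H_0 = Z.

H_0 = Z.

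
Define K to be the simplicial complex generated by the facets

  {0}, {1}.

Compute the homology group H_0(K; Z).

H_0 ≅ Z^2.

We work with the vertex ordering 0 < 1. The simplices of K, each written with vertices in increasing order, are:

  0-simplices (2): [0], [1]

giving chain groups C_0 ≅ Z^2.

Reading off H_k = ker ∂_k / im ∂_{k+1}:

  H_0: rank C_0 − rank ∂_1 = 2 − 0 = 2, and there is no ∂_1, so H_0 ≅ Z^2.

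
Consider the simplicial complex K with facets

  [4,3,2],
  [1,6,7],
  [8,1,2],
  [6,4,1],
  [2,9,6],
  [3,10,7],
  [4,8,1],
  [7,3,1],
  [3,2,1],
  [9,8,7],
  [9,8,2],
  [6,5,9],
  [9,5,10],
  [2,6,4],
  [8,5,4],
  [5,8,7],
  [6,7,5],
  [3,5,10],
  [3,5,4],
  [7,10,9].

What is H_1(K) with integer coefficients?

H_1 ≅ Z ⊕ Z/2.

We work with the vertex ordering 1 < 2 < 3 < 4 < 5 < 6 < 7 < 8 < 9 < 10. The simplices of K, each written with vertices in increasing order, are:

  0-simplices (10): [1], [2], [3], [4], [5], [6], [7], [8], [9], [10]
  1-simplices (30): (30 of them)
  2-simplices (20): (20 of them)

giving chain groups C_0 ≅ Z^10, C_1 ≅ Z^30, C_2 ≅ Z^20.

∂_1: C_1 → C_0 sends each edge [p,q] (with p < q) to q − p.
As a 10×30 matrix over Z this has rank 9, with invariant factors (1,1,1,1,1,1,1,1,1).

Boundary ∂_2: C_2 → C_1 acts by ∂[p,q,r] = [q,r] − [p,r] + [p,q]. For instance
  ∂[4,5,8] = [5,8] − [4,8] + [4,5],
  ∂[5,6,9] = [6,9] − [5,9] + [5,6].
This gives a 30×20 integer matrix of rank 20; reducing to Smith normal form yields diagonal entries (1,1,1,1,1,1,1,1,1,1,1,1,1,1,1,1,1,1,1,2).

From H_k ≅ ker(∂_k) / im(∂_{k+1}) we obtain:

  H_1: rank ker ∂_1 − rank ∂_2 = (30 − 9) − 20 = 1, and ∂_2 has invariant factor 2 > 1, so H_1 ≅ Z ⊕ Z/2.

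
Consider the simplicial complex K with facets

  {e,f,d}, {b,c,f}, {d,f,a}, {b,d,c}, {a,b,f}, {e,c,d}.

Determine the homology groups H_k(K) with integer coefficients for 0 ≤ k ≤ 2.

H_0 ≅ Z,  H_1 ≅ Z,  H_2 = 0.

We work with the vertex ordering a < b < c < d < e < f. The simplices of K, each written with vertices in increasing order, are:

  0-simplices (6): a, b, c, d, e, f
  1-simplices (12): ab, ad, af, bc, bd, bf, cd, ce, cf, de, df, ef
  2-simplices (6): abf, adf, bcd, bcf, cde, def

giving chain groups C_0 ≅ Z^6, C_1 ≅ Z^12, C_2 ≅ Z^6.

The boundary map ∂_1: C_1 → C_0 is given by ∂[p,q] = [q] − [p]. For instance
  ∂bc = c − b.
This gives a 6×12 integer matrix of rank 5; reducing to Smith normal form yields diagonal entries (1,1,1,1,1).

Boundary ∂_2: C_2 → C_1 maps a triangle to the signed sum of its edges. For instance
  ∂abf = bf − af + ab,
  ∂def = ef − df + de.
The 12×6 boundary matrix has rank 6 and Smith normal form diag(1,1,1,1,1,1).

From H_k ≅ ker(∂_k) / im(∂_{k+1}) we obtain:

  H_0: rank C_0 − rank ∂_1 = 6 − 5 = 1, and the invariant factors of ∂_1 are all 1, so H_0 = Z.
  H_1: rank ker ∂_1 − rank ∂_2 = (12 − 5) − 6 = 1, and the invariant factors of ∂_2 are all 1, so H_1 = Z.
  H_2: rank ker ∂_2 − rank ∂_3 = (6 − 6) − 0 = 0, and there is no ∂_3, so H_2 = 0.

As a check, the Euler characteristic is 6 − 12 + 6 = 0, which agrees with 1 − 1 + 0 = 0.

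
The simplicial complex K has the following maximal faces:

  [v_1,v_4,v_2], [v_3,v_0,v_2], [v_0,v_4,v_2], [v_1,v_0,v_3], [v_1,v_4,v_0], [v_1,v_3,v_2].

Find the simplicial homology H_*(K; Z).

H_0 ≅ Z,  H_1 = 0,  H_2 ≅ Z.

K has 5 vertices, 9 edges, 6 triangles.
rank ∂_0 = 0, rank ∂_1 = 4 ⇒ b_0 = 5 − 0 − 4 = 1; all invariant factors of ∂_1 are 1 so no torsion. So H_0 = Z.
rank ∂_1 = 4, rank ∂_2 = 5 ⇒ b_1 = 9 − 4 − 5 = 0; all invariant factors of ∂_2 are 1 so no torsion. So H_1 = 0.
rank ∂_2 = 5, rank ∂_3 = 0 ⇒ b_2 = 6 − 5 − 0 = 1. So H_2 = Z.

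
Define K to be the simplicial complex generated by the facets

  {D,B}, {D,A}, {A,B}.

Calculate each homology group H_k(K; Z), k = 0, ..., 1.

Fix the vertex order A < B < D and write every simplex with vertices in increasing order. Then dim K = 1 and the simplices of K are:

  0-simplices (3): A, B, D
  1-simplices (3): AB, AD, BD

Hence C_0 ≅ Z^3, C_1 ≅ Z^3.

Boundary ∂_1: C_1 → C_0 is given by ∂[p,q] = [q] − [p].
The 3×3 boundary matrix has rank 2 and Smith normal form diag(1,1).

Computing H_k = (kernel of ∂_k) / (image of ∂_{k+1}):

  H_0: rank C_0 − rank ∂_1 = 3 − 2 = 1, and the invariant factors of ∂_1 are all 1, so H_0 ≅ Z.
  H_1: rank ker ∂_1 − rank ∂_2 = (3 − 2) − 0 = 1, and there is no ∂_2, so H_1 ≅ Z.

As a check, the Euler characteristic is 3 − 3 = 0, which agrees with 1 − 1 = 0.
(K is a triangulation of the circle S^1.)

H_0 ≅ Z,  H_1 ≅ Z.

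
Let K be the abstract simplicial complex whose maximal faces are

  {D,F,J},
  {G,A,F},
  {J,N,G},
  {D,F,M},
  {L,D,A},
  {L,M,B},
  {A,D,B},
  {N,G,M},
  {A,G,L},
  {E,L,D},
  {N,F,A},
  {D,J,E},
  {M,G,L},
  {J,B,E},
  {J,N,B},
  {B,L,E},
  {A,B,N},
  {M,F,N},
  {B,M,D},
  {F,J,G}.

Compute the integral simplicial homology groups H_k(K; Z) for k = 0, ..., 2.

K has 10 vertices, 30 edges, 20 triangles.
rank ∂_0 = 0, rank ∂_1 = 9 ⇒ b_0 = 10 − 0 − 9 = 1; all invariant factors of ∂_1 are 1 so no torsion. So H_0 ≅ Z.
rank ∂_1 = 9, rank ∂_2 = 20 ⇒ b_1 = 30 − 9 − 20 = 1; ∂_2 has invariant factor(s) [2] giving torsion. So H_1 ≅ Z ⊕ Z_2.
rank ∂_2 = 20, rank ∂_3 = 0 ⇒ b_2 = 20 − 20 − 0 = 0. So H_2 ≅ 0.

H_0 = Z,  H_1 = Z ⊕ Z_2,  H_2 = 0.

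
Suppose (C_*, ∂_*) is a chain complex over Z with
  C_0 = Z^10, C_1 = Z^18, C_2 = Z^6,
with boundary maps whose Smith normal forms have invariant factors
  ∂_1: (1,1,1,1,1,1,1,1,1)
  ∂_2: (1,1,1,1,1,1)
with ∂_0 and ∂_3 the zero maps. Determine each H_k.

H_0 = Z,  H_1 = Z^3,  H_2 = 0.

H_0: b_0 = 10 − 0 − 9 = 1; torsion from ∂_1 factors > 1: none. So H_0 = Z.
H_1: b_1 = 18 − 9 − 6 = 3; torsion from ∂_2 factors > 1: none. So H_1 = Z^3.
H_2: b_2 = 6 − 6 − 0 = 0; torsion from ∂_3 factors > 1: none. So H_2 = 0.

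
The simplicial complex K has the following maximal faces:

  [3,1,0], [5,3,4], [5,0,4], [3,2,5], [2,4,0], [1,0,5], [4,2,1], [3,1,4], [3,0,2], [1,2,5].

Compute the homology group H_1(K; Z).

Order the vertices as 0 < 1 < 2 < 3 < 4 < 5. Listing each simplex with vertices in this order, K has dimension 2 with simplices:

  0-simplices (6): [0], [1], [2], [3], [4], [5]
  1-simplices (15): [0,1], [0,2], [0,3], [0,4], [0,5], [1,2], [1,3], [1,4], [1,5], [2,3], [2,4], [2,5], [3,4], [3,5], [4,5]
  2-simplices (10): [0,1,3], [0,1,5], [0,2,3], [0,2,4], [0,4,5], [1,2,4], [1,2,5], [1,3,4], [2,3,5], [3,4,5]

so the chain groups are C_0 ≅ Z^6, C_1 ≅ Z^15, C_2 ≅ Z^10.

The boundary map ∂_1: C_1 → C_0 sends each edge [p,q] (with p < q) to q − p.
The resulting 6×15 matrix has rank 5, and its Smith normal form has invariant factors (1,1,1,1,1).

∂_2: C_2 → C_1 maps a triangle to the signed sum of its edges. For instance
  ∂[0,1,3] = [1,3] − [0,3] + [0,1],
  ∂[2,3,5] = [3,5] − [2,5] + [2,3].
The 15×10 boundary matrix has rank 10 and Smith normal form diag(1,1,1,1,1,1,1,1,1,2).

From H_k ≅ ker(∂_k) / im(∂_{k+1}) we obtain:

  H_1: rank ker ∂_1 − rank ∂_2 = (15 − 5) − 10 = 0, and ∂_2 has invariant factor 2 > 1, so H_1 ≅ Z_2.

(K is a triangulation of the real projective plane RP^2.)

H_1 ≅ Z_2.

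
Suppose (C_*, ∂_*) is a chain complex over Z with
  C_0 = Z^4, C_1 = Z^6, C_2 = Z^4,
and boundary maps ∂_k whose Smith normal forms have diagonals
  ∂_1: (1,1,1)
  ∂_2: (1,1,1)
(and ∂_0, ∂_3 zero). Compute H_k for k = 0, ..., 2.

H_0: b_0 = 4 − 0 − 3 = 1; torsion from ∂_1 factors > 1: none. So H_0 ≅ Z.
H_1: b_1 = 6 − 3 − 3 = 0; torsion from ∂_2 factors > 1: none. So H_1 ≅ 0.
H_2: b_2 = 4 − 3 − 0 = 1; torsion from ∂_3 factors > 1: none. So H_2 ≅ Z.

H_0 ≅ Z,  H_1 = 0,  H_2 ≅ Z.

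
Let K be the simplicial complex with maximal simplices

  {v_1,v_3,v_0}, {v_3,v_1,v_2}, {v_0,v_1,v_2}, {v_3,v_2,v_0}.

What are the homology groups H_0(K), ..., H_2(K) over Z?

Take the total order v_0 < v_1 < v_2 < v_3 on the vertex set. Then K (dimension 2) consists of the simplices:

  0-simplices (4): [v_0], [v_1], [v_2], [v_3]
  1-simplices (6): [v_0,v_1], [v_0,v_2], [v_0,v_3], [v_1,v_2], [v_1,v_3], [v_2,v_3]
  2-simplices (4): [v_0,v_1,v_2], [v_0,v_1,v_3], [v_0,v_2,v_3], [v_1,v_2,v_3]

so the chain groups are C_0 ≅ Z^4, C_1 ≅ Z^6, C_2 ≅ Z^4.

Boundary ∂_1: C_1 → C_0 is given by ∂[p,q] = [q] − [p]. For instance
  ∂[v_0,v_2] = [v_2] − [v_0].
This gives a 4×6 integer matrix of rank 3; reducing to Smith normal form yields diagonal entries (1,1,1).

The boundary map ∂_2: C_2 → C_1 maps a triangle to the signed sum of its edges. For instance
  ∂[v_0,v_1,v_2] = [v_1,v_2] − [v_0,v_2] + [v_0,v_1],
  ∂[v_0,v_2,v_3] = [v_2,v_3] − [v_0,v_3] + [v_0,v_2].
The 6×4 boundary matrix has rank 3 and Smith normal form diag(1,1,1).

Reading off H_k = ker ∂_k / im ∂_{k+1}:

  H_0: rank C_0 − rank ∂_1 = 4 − 3 = 1, and the invariant factors of ∂_1 are all 1, so H_0 = Z.
  H_1: rank ker ∂_1 − rank ∂_2 = (6 − 3) − 3 = 0, and the invariant factors of ∂_2 are all 1, so H_1 = 0.
  H_2: rank ker ∂_2 − rank ∂_3 = (4 − 3) − 0 = 1, and there is no ∂_3, so H_2 = Z.

As a check, the Euler characteristic is 4 − 6 + 4 = 2, which agrees with 1 − 0 + 1 = 2.

H_0 = Z,  H_1 = 0,  H_2 = Z.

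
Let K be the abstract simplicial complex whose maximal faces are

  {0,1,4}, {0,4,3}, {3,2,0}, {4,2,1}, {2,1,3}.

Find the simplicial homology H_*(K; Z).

H_0 ≅ Z,  H_1 ≅ Z,  H_2 = 0.

K has 5 vertices, 10 edges, 5 triangles.
rank ∂_0 = 0, rank ∂_1 = 4 ⇒ b_0 = 5 − 0 − 4 = 1; all invariant factors of ∂_1 are 1 so no torsion. So H_0 = Z.
rank ∂_1 = 4, rank ∂_2 = 5 ⇒ b_1 = 10 − 4 − 5 = 1; all invariant factors of ∂_2 are 1 so no torsion. So H_1 = Z.
rank ∂_2 = 5, rank ∂_3 = 0 ⇒ b_2 = 5 − 5 − 0 = 0. So H_2 = 0.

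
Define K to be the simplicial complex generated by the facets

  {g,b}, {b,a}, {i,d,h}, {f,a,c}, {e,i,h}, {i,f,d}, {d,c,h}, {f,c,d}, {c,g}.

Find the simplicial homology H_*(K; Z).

H_0 ≅ Z,  H_1 ≅ Z,  H_2 = 0.

Fix the vertex order a < b < c < d < e < f < g < h < i and write every simplex with vertices in increasing order. Then dim K = 2 and the simplices of K are:

  0-simplices (9): a, b, c, d, e, f, g, h, i
  1-simplices (15): ab, ac, af, bg, cd, cf, cg, ch, df, dh, di, eh, ei, fi, hi
  2-simplices (6): acf, cdf, cdh, dfi, dhi, ehi

giving chain groups C_0 ≅ Z^9, C_1 ≅ Z^15, C_2 ≅ Z^6.

The boundary map ∂_1: C_1 → C_0 is given by ∂[p,q] = [q] − [p]. For instance
  ∂cf = f − c.
This gives a 9×15 integer matrix of rank 8; reducing to Smith normal form yields diagonal entries (1,1,1,1,1,1,1,1).

The boundary map ∂_2: C_2 → C_1 acts by ∂[p,q,r] = [q,r] − [p,r] + [p,q]. For instance
  ∂acf = cf − af + ac,
  ∂dfi = fi − di + df.
The resulting 15×6 matrix has rank 6, and its Smith normal form has invariant factors (1,1,1,1,1,1).

Reading off H_k = ker ∂_k / im ∂_{k+1}:

  H_0: rank C_0 − rank ∂_1 = 9 − 8 = 1, and the invariant factors of ∂_1 are all 1, so H_0 ≅ Z.
  H_1: rank ker ∂_1 − rank ∂_2 = (15 − 8) − 6 = 1, and the invariant factors of ∂_2 are all 1, so H_1 ≅ Z.
  H_2: rank ker ∂_2 − rank ∂_3 = (6 − 6) − 0 = 0, and there is no ∂_3, so H_2 ≅ 0.

As a check, the Euler characteristic is 9 − 15 + 6 = 0, which agrees with 1 − 1 + 0 = 0.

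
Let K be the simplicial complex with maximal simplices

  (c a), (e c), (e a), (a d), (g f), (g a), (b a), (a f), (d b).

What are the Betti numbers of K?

b_0 = 1, b_1 = 3.

We work with the vertex ordering a < b < c < d < e < f < g. The simplices of K, each written with vertices in increasing order, are:

  0-simplices (7): a, b, c, d, e, f, g
  1-simplices (9): ab, ac, ad, ae, af, ag, bd, ce, fg

Hence C_0 ≅ Z^7, C_1 ≅ Z^9.

Boundary ∂_1: C_1 → C_0 maps an edge to its endpoints' difference, ∂[p,q] = q − p.
The resulting 7×9 matrix has rank 6, and its Smith normal form has invariant factors (1,1,1,1,1,1).

Computing H_k = (kernel of ∂_k) / (image of ∂_{k+1}):

  H_0: rank C_0 − rank ∂_1 = 7 − 6 = 1, and the invariant factors of ∂_1 are all 1, so H_0 = Z.
  H_1: rank ker ∂_1 − rank ∂_2 = (9 − 6) − 0 = 3, and there is no ∂_2, so H_1 = Z^3.

As a check, the Euler characteristic is 7 − 9 = -2, which agrees with 1 − 3 = -2.

Hence the Betti numbers are b_0 = 1, b_1 = 3.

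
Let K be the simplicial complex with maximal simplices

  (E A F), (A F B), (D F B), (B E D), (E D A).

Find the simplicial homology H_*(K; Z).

H_0 = Z,  H_1 = Z,  H_2 = 0.

Fix the vertex order A < B < D < E < F and write every simplex with vertices in increasing order. Then dim K = 2 and the simplices of K are:

  0-simplices (5): A, B, D, E, F
  1-simplices (10): AB, AD, AE, AF, BD, BE, BF, DE, DF, EF
  2-simplices (5): ABF, ADE, AEF, BDE, BDF

Hence C_0 ≅ Z^5, C_1 ≅ Z^10, C_2 ≅ Z^5.

∂_1: C_1 → C_0 is given by ∂[p,q] = [q] − [p].
The resulting 5×10 matrix has rank 4, and its Smith normal form has invariant factors (1,1,1,1).

∂_2: C_2 → C_1 acts by ∂[p,q,r] = [q,r] − [p,r] + [p,q]. For instance
  ∂BDF = DF − BF + BD,
  ∂ABF = BF − AF + AB.
The 10×5 boundary matrix has rank 5 and Smith normal form diag(1,1,1,1,1).

Now H_k = ker ∂_k / im ∂_{k+1}, so:

  H_0: rank C_0 − rank ∂_1 = 5 − 4 = 1, and the invariant factors of ∂_1 are all 1, so H_0 ≅ Z.
  H_1: rank ker ∂_1 − rank ∂_2 = (10 − 4) − 5 = 1, and the invariant factors of ∂_2 are all 1, so H_1 ≅ Z.
  H_2: rank ker ∂_2 − rank ∂_3 = (5 − 5) − 0 = 0, and there is no ∂_3, so H_2 ≅ 0.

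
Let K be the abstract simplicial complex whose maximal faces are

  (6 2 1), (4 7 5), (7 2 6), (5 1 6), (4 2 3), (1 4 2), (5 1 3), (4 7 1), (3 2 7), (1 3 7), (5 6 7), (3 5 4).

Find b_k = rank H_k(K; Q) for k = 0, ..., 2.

Fix the vertex order 1 < 2 < 3 < 4 < 5 < 6 < 7 and write every simplex with vertices in increasing order. Then dim K = 2 and the simplices of K are:

  0-simplices (7): [1], [2], [3], [4], [5], [6], [7]
  1-simplices (18): [1,2], [1,3], [1,4], [1,5], [1,6], [1,7], [2,3], [2,4], [2,6], [2,7], [3,4], [3,5], [3,7], [4,5], [4,7], [5,6], [5,7], [6,7]
  2-simplices (12): [1,2,4], [1,2,6], [1,3,5], [1,3,7], [1,4,7], [1,5,6], [2,3,4], [2,3,7], [2,6,7], [3,4,5], [4,5,7], [5,6,7]

Hence C_0 ≅ Z^7, C_1 ≅ Z^18, C_2 ≅ Z^12.

∂_1: C_1 → C_0 sends each edge [p,q] (with p < q) to q − p. For instance
  ∂[3,7] = [7] − [3].
The resulting 7×18 matrix has rank 6, and its Smith normal form has invariant factors (1,1,1,1,1,1).

∂_2: C_2 → C_1 sends each 2-simplex [p,q,r] to [q,r] − [p,r] + [p,q]. For instance
  ∂[3,4,5] = [4,5] − [3,5] + [3,4],
  ∂[1,5,6] = [5,6] − [1,6] + [1,5].
The 18×12 boundary matrix has rank 12 and Smith normal form diag(1,1,1,1,1,1,1,1,1,1,1,2).

Now H_k = ker ∂_k / im ∂_{k+1}, so:

  H_0: rank C_0 − rank ∂_1 = 7 − 6 = 1, and the invariant factors of ∂_1 are all 1, so H_0 = Z.
  H_1: rank ker ∂_1 − rank ∂_2 = (18 − 6) − 12 = 0, and ∂_2 has invariant factor 2 > 1, so H_1 = Z/2.
  H_2: rank ker ∂_2 − rank ∂_3 = (12 − 12) − 0 = 0, and there is no ∂_3, so H_2 = 0.

Hence the Betti numbers are b_0 = 1, b_1 = 0, b_2 = 0.

b_0 = 1, b_1 = 0, b_2 = 0.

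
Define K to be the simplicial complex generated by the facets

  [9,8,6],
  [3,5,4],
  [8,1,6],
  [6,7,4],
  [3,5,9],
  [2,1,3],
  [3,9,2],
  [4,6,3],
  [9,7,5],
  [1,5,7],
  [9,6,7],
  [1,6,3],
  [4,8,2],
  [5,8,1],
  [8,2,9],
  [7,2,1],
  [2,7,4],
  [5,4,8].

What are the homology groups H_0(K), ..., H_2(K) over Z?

H_0 ≅ Z,  H_1 ≅ Z^2,  H_2 ≅ Z.

We work with the vertex ordering 1 < 2 < 3 < 4 < 5 < 6 < 7 < 8 < 9. The simplices of K, each written with vertices in increasing order, are:

  0-simplices (9): [1], [2], [3], [4], [5], [6], [7], [8], [9]
  1-simplices (27): (27 of them)
  2-simplices (18): [1,2,3], [1,2,7], [1,3,6], [1,5,7], [1,5,8], [1,6,8], [2,3,9], [2,4,7], [2,4,8], [2,8,9], [3,4,5], [3,4,6], [3,5,9], [4,5,8], [4,6,7], [5,7,9], [6,7,9], [6,8,9]

giving chain groups C_0 ≅ Z^9, C_1 ≅ Z^27, C_2 ≅ Z^18.

The boundary map ∂_1: C_1 → C_0 is given by ∂[p,q] = [q] − [p]. For instance
  ∂[4,7] = [7] − [4].
As a 9×27 matrix over Z this has rank 8, with invariant factors (1,1,1,1,1,1,1,1).

Boundary ∂_2: C_2 → C_1 maps a triangle to the signed sum of its edges. For instance
  ∂[3,4,5] = [4,5] − [3,5] + [3,4],
  ∂[1,6,8] = [6,8] − [1,8] + [1,6].
The 27×18 boundary matrix has rank 17 and Smith normal form diag(1,1,1,1,1,1,1,1,1,1,1,1,1,1,1,1,1).

Computing H_k = (kernel of ∂_k) / (image of ∂_{k+1}):

  H_0: rank C_0 − rank ∂_1 = 9 − 8 = 1, and the invariant factors of ∂_1 are all 1, so H_0 = Z.
  H_1: rank ker ∂_1 − rank ∂_2 = (27 − 8) − 17 = 2, and the invariant factors of ∂_2 are all 1, so H_1 = Z^2.
  H_2: rank ker ∂_2 − rank ∂_3 = (18 − 17) − 0 = 1, and there is no ∂_3, so H_2 = Z.

As a check, the Euler characteristic is 9 − 27 + 18 = 0, which agrees with 1 − 2 + 1 = 0.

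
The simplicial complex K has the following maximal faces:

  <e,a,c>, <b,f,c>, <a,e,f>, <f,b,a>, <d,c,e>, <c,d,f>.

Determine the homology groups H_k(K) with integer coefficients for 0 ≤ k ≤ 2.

We work with the vertex ordering a < b < c < d < e < f. The simplices of K, each written with vertices in increasing order, are:

  0-simplices (6): a, b, c, d, e, f
  1-simplices (12): ab, ac, ae, af, bc, bf, cd, ce, cf, de, df, ef
  2-simplices (6): abf, ace, aef, bcf, cde, cdf

so the chain groups are C_0 ≅ Z^6, C_1 ≅ Z^12, C_2 ≅ Z^6.

Boundary ∂_1: C_1 → C_0 sends each edge [p,q] (with p < q) to q − p. For instance
  ∂cf = f − c.
The 6×12 boundary matrix has rank 5 and Smith normal form diag(1,1,1,1,1).

∂_2: C_2 → C_1 sends each 2-simplex [p,q,r] to [q,r] − [p,r] + [p,q]. For instance
  ∂aef = ef − af + ae,
  ∂ace = ce − ae + ac.
As a 12×6 matrix over Z this has rank 6, with invariant factors (1,1,1,1,1,1).

From H_k ≅ ker(∂_k) / im(∂_{k+1}) we obtain:

  H_0: rank C_0 − rank ∂_1 = 6 − 5 = 1, and the invariant factors of ∂_1 are all 1, so H_0 = Z.
  H_1: rank ker ∂_1 − rank ∂_2 = (12 − 5) − 6 = 1, and the invariant factors of ∂_2 are all 1, so H_1 = Z.
  H_2: rank ker ∂_2 − rank ∂_3 = (6 − 6) − 0 = 0, and there is no ∂_3, so H_2 = 0.

H_0 = Z,  H_1 = Z,  H_2 = 0.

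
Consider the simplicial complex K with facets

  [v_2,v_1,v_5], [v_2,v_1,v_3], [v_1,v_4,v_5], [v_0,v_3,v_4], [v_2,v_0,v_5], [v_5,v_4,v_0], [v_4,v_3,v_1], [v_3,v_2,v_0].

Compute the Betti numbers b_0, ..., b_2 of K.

b_0 = 1, b_1 = 0, b_2 = 1.

K has 6 vertices, 12 edges, 8 triangles.
rank ∂_0 = 0, rank ∂_1 = 5 ⇒ b_0 = 6 − 0 − 5 = 1; all invariant factors of ∂_1 are 1 so no torsion. So H_0 ≅ Z.
rank ∂_1 = 5, rank ∂_2 = 7 ⇒ b_1 = 12 − 5 − 7 = 0; all invariant factors of ∂_2 are 1 so no torsion. So H_1 ≅ 0.
rank ∂_2 = 7, rank ∂_3 = 0 ⇒ b_2 = 8 − 7 − 0 = 1. So H_2 ≅ Z.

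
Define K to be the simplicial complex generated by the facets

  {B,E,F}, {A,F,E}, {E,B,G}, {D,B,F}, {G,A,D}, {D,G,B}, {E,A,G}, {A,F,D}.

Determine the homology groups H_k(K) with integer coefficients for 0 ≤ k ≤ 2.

H_0 = Z,  H_1 = 0,  H_2 = Z.

We work with the vertex ordering A < B < D < E < F < G. The simplices of K, each written with vertices in increasing order, are:

  0-simplices (6): A, B, D, E, F, G
  1-simplices (12): AD, AE, AF, AG, BD, BE, BF, BG, DF, DG, EF, EG
  2-simplices (8): ADF, ADG, AEF, AEG, BDF, BDG, BEF, BEG

Hence C_0 ≅ Z^6, C_1 ≅ Z^12, C_2 ≅ Z^8.

∂_1: C_1 → C_0 sends each edge [p,q] (with p < q) to q − p.
As a 6×12 matrix over Z this has rank 5, with invariant factors (1,1,1,1,1).

∂_2: C_2 → C_1 acts by ∂[p,q,r] = [q,r] − [p,r] + [p,q]. For instance
  ∂AEG = EG − AG + AE,
  ∂BDF = DF − BF + BD.
The resulting 12×8 matrix has rank 7, and its Smith normal form has invariant factors (1,1,1,1,1,1,1).

Computing H_k = (kernel of ∂_k) / (image of ∂_{k+1}):

  H_0: rank C_0 − rank ∂_1 = 6 − 5 = 1, and the invariant factors of ∂_1 are all 1, so H_0 = Z.
  H_1: rank ker ∂_1 − rank ∂_2 = (12 − 5) − 7 = 0, and the invariant factors of ∂_2 are all 1, so H_1 = 0.
  H_2: rank ker ∂_2 − rank ∂_3 = (8 − 7) − 0 = 1, and there is no ∂_3, so H_2 = Z.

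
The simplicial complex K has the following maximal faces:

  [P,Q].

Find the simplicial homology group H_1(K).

Fix the vertex order P < Q and write every simplex with vertices in increasing order. Then dim K = 1 and the simplices of K are:

  0-simplices (2): P, Q
  1-simplices (1): PQ

Hence C_0 ≅ Z^2, C_1 ≅ Z^1.

∂_1: C_1 → C_0 sends each edge [p,q] (with p < q) to q − p. For instance
  ∂PQ = Q − P.
As a 2×1 matrix over Z this has rank 1, with invariant factors (1).

Reading off H_k = ker ∂_k / im ∂_{k+1}:

  H_1: rank ker ∂_1 − rank ∂_2 = (1 − 1) − 0 = 0, and there is no ∂_2, so H_1 ≅ 0.

H_1 = 0.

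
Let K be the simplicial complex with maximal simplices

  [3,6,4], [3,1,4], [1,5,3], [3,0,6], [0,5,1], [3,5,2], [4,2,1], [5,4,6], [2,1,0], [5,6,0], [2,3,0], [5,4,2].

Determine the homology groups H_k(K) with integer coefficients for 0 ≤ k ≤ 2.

H_0 = Z,  H_1 = Z/2,  H_2 = 0.

K has 7 vertices, 18 edges, 12 triangles.
rank ∂_0 = 0, rank ∂_1 = 6 ⇒ b_0 = 7 − 0 − 6 = 1; all invariant factors of ∂_1 are 1 so no torsion. So H_0 ≅ Z.
rank ∂_1 = 6, rank ∂_2 = 12 ⇒ b_1 = 18 − 6 − 12 = 0; ∂_2 has invariant factor(s) [2] giving torsion. So H_1 ≅ Z/2.
rank ∂_2 = 12, rank ∂_3 = 0 ⇒ b_2 = 12 − 12 − 0 = 0. So H_2 ≅ 0.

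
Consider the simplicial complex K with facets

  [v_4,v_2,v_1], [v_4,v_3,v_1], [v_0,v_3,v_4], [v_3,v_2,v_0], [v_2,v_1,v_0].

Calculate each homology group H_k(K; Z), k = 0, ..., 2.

Order the vertices as v_0 < v_1 < v_2 < v_3 < v_4. Listing each simplex with vertices in this order, K has dimension 2 with simplices:

  0-simplices (5): [v_0], [v_1], [v_2], [v_3], [v_4]
  1-simplices (10): [v_0,v_1], [v_0,v_2], [v_0,v_3], [v_0,v_4], [v_1,v_2], [v_1,v_3], [v_1,v_4], [v_2,v_3], [v_2,v_4], [v_3,v_4]
  2-simplices (5): [v_0,v_1,v_2], [v_0,v_2,v_3], [v_0,v_3,v_4], [v_1,v_2,v_4], [v_1,v_3,v_4]

giving chain groups C_0 ≅ Z^5, C_1 ≅ Z^10, C_2 ≅ Z^5.

∂_1: C_1 → C_0 maps an edge to its endpoints' difference, ∂[p,q] = q − p. For instance
  ∂[v_0,v_3] = [v_3] − [v_0].
As a 5×10 matrix over Z this has rank 4, with invariant factors (1,1,1,1).

The boundary map ∂_2: C_2 → C_1 sends each 2-simplex [p,q,r] to [q,r] − [p,r] + [p,q]. For instance
  ∂[v_1,v_2,v_4] = [v_2,v_4] − [v_1,v_4] + [v_1,v_2],
  ∂[v_0,v_2,v_3] = [v_2,v_3] − [v_0,v_3] + [v_0,v_2].
As a 10×5 matrix over Z this has rank 5, with invariant factors (1,1,1,1,1).

Reading off H_k = ker ∂_k / im ∂_{k+1}:

  H_0: rank C_0 − rank ∂_1 = 5 − 4 = 1, and the invariant factors of ∂_1 are all 1, so H_0 ≅ Z.
  H_1: rank ker ∂_1 − rank ∂_2 = (10 − 4) − 5 = 1, and the invariant factors of ∂_2 are all 1, so H_1 ≅ Z.
  H_2: rank ker ∂_2 − rank ∂_3 = (5 − 5) − 0 = 0, and there is no ∂_3, so H_2 ≅ 0.

(K is a triangulation of the Möbius band.)

H_0 ≅ Z,  H_1 ≅ Z,  H_2 = 0.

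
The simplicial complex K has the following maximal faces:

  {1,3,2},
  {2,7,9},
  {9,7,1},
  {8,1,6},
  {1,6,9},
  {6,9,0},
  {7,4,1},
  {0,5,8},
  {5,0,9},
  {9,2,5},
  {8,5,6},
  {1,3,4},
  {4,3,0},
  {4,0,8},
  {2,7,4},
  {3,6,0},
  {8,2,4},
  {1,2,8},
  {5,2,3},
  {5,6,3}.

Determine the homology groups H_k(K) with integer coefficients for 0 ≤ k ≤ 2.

H_0 ≅ Z,  H_1 ≅ Z ⊕ Z/2,  H_2 = 0.

Fix the vertex order 0 < 1 < 2 < 3 < 4 < 5 < 6 < 7 < 8 < 9 and write every simplex with vertices in increasing order. Then dim K = 2 and the simplices of K are:

  0-simplices (10): [0], [1], [2], [3], [4], [5], [6], [7], [8], [9]
  1-simplices (30): (30 of them)
  2-simplices (20): (20 of them)

giving chain groups C_0 ≅ Z^10, C_1 ≅ Z^30, C_2 ≅ Z^20.

Boundary ∂_1: C_1 → C_0 maps an edge to its endpoints' difference, ∂[p,q] = q − p. For instance
  ∂[1,8] = [8] − [1].
The resulting 10×30 matrix has rank 9, and its Smith normal form has invariant factors (1,1,1,1,1,1,1,1,1).

Boundary ∂_2: C_2 → C_1 maps a triangle to the signed sum of its edges. For instance
  ∂[1,6,8] = [6,8] − [1,8] + [1,6],
  ∂[1,2,8] = [2,8] − [1,8] + [1,2].
As a 30×20 matrix over Z this has rank 20, with invariant factors (1,1,1,1,1,1,1,1,1,1,1,1,1,1,1,1,1,1,1,2).

Now H_k = ker ∂_k / im ∂_{k+1}, so:

  H_0: rank C_0 − rank ∂_1 = 10 − 9 = 1, and the invariant factors of ∂_1 are all 1, so H_0 ≅ Z.
  H_1: rank ker ∂_1 − rank ∂_2 = (30 − 9) − 20 = 1, and ∂_2 has invariant factor 2 > 1, so H_1 ≅ Z ⊕ Z/2.
  H_2: rank ker ∂_2 − rank ∂_3 = (20 − 20) − 0 = 0, and there is no ∂_3, so H_2 ≅ 0.

As a check, the Euler characteristic is 10 − 30 + 20 = 0, which agrees with 1 − 1 + 0 = 0.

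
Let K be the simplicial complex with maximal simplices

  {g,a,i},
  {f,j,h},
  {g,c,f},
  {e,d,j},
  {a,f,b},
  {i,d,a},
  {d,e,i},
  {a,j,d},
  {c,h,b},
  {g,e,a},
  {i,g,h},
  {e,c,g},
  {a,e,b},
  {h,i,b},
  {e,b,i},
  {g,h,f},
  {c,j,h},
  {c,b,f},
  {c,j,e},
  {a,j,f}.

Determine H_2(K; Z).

H_2 ≅ 0.

Order the vertices as a < b < c < d < e < f < g < h < i < j. Listing each simplex with vertices in this order, K has dimension 2 with simplices:

  0-simplices (10): a, b, c, d, e, f, g, h, i, j
  1-simplices (30): ab, ad, ae, af, ag, ai, aj, bc, be, bf, bh, bi, ce, cf, cg, ch, cj, de, di, dj, eg, ei, ej, fg, fh, fj, gh, gi, hi, hj
  2-simplices (20): abe, abf, adi, adj, aeg, afj, agi, bcf, bch, bei, bhi, ceg, cej, cfg, chj, dei, dej, fgh, fhj, ghi

giving chain groups C_0 ≅ Z^10, C_1 ≅ Z^30, C_2 ≅ Z^20.

∂_1: C_1 → C_0 is given by ∂[p,q] = [q] − [p]. For instance
  ∂ai = i − a.
This gives a 10×30 integer matrix of rank 9; reducing to Smith normal form yields diagonal entries (1,1,1,1,1,1,1,1,1).

∂_2: C_2 → C_1 maps a triangle to the signed sum of its edges. For instance
  ∂abf = bf − af + ab,
  ∂abe = be − ae + ab.
This gives a 30×20 integer matrix of rank 20; reducing to Smith normal form yields diagonal entries (1,1,1,1,1,1,1,1,1,1,1,1,1,1,1,1,1,1,1,2).

Reading off H_k = ker ∂_k / im ∂_{k+1}:

  H_2: rank ker ∂_2 − rank ∂_3 = (20 − 20) − 0 = 0, and there is no ∂_3, so H_2 = 0.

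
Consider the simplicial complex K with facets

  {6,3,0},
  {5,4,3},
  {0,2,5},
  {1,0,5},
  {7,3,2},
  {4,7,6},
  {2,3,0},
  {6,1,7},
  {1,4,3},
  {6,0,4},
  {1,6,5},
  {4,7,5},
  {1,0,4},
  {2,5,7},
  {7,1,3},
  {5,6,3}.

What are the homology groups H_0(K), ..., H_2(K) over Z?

Take the total order 0 < 1 < 2 < 3 < 4 < 5 < 6 < 7 on the vertex set. Then K (dimension 2) consists of the simplices:

  0-simplices (8): [0], [1], [2], [3], [4], [5], [6], [7]
  1-simplices (24): (24 of them)
  2-simplices (16): [0,1,4], [0,1,5], [0,2,3], [0,2,5], [0,3,6], [0,4,6], [1,3,4], [1,3,7], [1,5,6], [1,6,7], [2,3,7], [2,5,7], [3,4,5], [3,5,6], [4,5,7], [4,6,7]

so the chain groups are C_0 ≅ Z^8, C_1 ≅ Z^24, C_2 ≅ Z^16.

Boundary ∂_1: C_1 → C_0 sends each edge [p,q] (with p < q) to q − p. For instance
  ∂[1,6] = [6] − [1].
This gives a 8×24 integer matrix of rank 7; reducing to Smith normal form yields diagonal entries (1,1,1,1,1,1,1).

∂_2: C_2 → C_1 sends each 2-simplex [p,q,r] to [q,r] − [p,r] + [p,q]. For instance
  ∂[2,3,7] = [3,7] − [2,7] + [2,3],
  ∂[0,3,6] = [3,6] − [0,6] + [0,3].
The resulting 24×16 matrix has rank 15, and its Smith normal form has invariant factors (1,1,1,1,1,1,1,1,1,1,1,1,1,1,1).

Computing H_k = (kernel of ∂_k) / (image of ∂_{k+1}):

  H_0: rank C_0 − rank ∂_1 = 8 − 7 = 1, and the invariant factors of ∂_1 are all 1, so H_0 = Z.
  H_1: rank ker ∂_1 − rank ∂_2 = (24 − 7) − 15 = 2, and the invariant factors of ∂_2 are all 1, so H_1 = Z^2.
  H_2: rank ker ∂_2 − rank ∂_3 = (16 − 15) − 0 = 1, and there is no ∂_3, so H_2 = Z.

(K is a triangulation of the torus T^2.)

H_0 = Z,  H_1 = Z^2,  H_2 = Z.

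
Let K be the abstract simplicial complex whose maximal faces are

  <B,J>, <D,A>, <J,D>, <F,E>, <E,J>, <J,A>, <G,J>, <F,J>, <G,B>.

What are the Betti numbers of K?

Order the vertices as A < B < D < E < F < G < J. Listing each simplex with vertices in this order, K has dimension 1 with simplices:

  0-simplices (7): A, B, D, E, F, G, J
  1-simplices (9): AD, AJ, BG, BJ, DJ, EF, EJ, FJ, GJ

Hence C_0 ≅ Z^7, C_1 ≅ Z^9.

Boundary ∂_1: C_1 → C_0 is given by ∂[p,q] = [q] − [p].
The resulting 7×9 matrix has rank 6, and its Smith normal form has invariant factors (1,1,1,1,1,1).

From H_k ≅ ker(∂_k) / im(∂_{k+1}) we obtain:

  H_0: rank C_0 − rank ∂_1 = 7 − 6 = 1, and the invariant factors of ∂_1 are all 1, so H_0 = Z.
  H_1: rank ker ∂_1 − rank ∂_2 = (9 − 6) − 0 = 3, and there is no ∂_2, so H_1 = Z^3.

Hence the Betti numbers are b_0 = 1, b_1 = 3.

b_0 = 1, b_1 = 3.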